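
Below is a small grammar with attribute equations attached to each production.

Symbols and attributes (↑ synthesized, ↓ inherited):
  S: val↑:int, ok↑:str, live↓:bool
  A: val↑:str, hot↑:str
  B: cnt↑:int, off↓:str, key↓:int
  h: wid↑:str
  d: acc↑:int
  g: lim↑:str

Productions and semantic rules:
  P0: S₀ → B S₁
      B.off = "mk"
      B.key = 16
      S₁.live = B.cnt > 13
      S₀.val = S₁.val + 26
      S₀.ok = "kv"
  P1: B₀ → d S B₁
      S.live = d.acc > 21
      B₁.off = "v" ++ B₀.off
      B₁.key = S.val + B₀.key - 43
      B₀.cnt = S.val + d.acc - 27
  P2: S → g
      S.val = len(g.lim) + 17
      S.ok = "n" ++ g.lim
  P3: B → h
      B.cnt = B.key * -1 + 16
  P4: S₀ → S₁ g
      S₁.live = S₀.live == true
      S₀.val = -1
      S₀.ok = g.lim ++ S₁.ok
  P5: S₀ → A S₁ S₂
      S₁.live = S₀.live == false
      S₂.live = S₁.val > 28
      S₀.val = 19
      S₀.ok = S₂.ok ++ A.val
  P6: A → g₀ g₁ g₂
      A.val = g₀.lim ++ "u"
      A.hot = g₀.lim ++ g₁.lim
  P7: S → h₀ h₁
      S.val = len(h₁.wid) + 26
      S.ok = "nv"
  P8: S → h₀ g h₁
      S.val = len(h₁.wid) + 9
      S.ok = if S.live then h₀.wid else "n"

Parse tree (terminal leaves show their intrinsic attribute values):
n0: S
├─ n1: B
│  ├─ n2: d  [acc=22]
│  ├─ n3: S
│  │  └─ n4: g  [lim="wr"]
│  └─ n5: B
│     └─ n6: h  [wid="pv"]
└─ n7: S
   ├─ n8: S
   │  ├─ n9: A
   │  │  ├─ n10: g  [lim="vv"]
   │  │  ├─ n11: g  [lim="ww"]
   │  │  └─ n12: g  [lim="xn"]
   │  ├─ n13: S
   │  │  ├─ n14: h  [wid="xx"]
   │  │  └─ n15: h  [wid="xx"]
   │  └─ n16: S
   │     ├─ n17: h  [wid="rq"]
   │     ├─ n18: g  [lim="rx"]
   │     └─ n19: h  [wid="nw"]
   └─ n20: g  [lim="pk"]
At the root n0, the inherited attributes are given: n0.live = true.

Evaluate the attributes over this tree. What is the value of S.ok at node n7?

"pknvvu"

1. n0.live = true  [given at root]
2. n1.off = "mk"  ["mk"]
3. n1.key = 16  [16]
4. n2.acc = 22  [terminal]
5. n3.live = true  [d.acc > 21]
6. n4.lim = "wr"  [terminal]
7. n3.val = 19  [len(g.lim) + 17]
8. n3.ok = "nwr"  ["n" ++ g.lim]
9. n5.off = "vmk"  ["v" ++ B₀.off]
10. n5.key = -8  [S.val + B₀.key - 43]
11. n6.wid = "pv"  [terminal]
12. n5.cnt = 24  [B.key * -1 + 16]
13. n1.cnt = 14  [S.val + d.acc - 27]
14. n7.live = true  [B.cnt > 13]
15. n8.live = true  [S₀.live == true]
16. n10.lim = "vv"  [terminal]
17. n11.lim = "ww"  [terminal]
18. n12.lim = "xn"  [terminal]
19. n9.val = "vvu"  [g₀.lim ++ "u"]
20. n9.hot = "vvww"  [g₀.lim ++ g₁.lim]
21. n13.live = false  [S₀.live == false]
22. n14.wid = "xx"  [terminal]
23. n15.wid = "xx"  [terminal]
24. n13.val = 28  [len(h₁.wid) + 26]
25. n13.ok = "nv"  ["nv"]
26. n16.live = false  [S₁.val > 28]
27. n17.wid = "rq"  [terminal]
28. n18.lim = "rx"  [terminal]
29. n19.wid = "nw"  [terminal]
30. n16.val = 11  [len(h₁.wid) + 9]
31. n16.ok = "n"  [if S.live then h₀.wid else "n"]
32. n8.val = 19  [19]
33. n8.ok = "nvvu"  [S₂.ok ++ A.val]
34. n20.lim = "pk"  [terminal]
35. n7.val = -1  [-1]
36. n7.ok = "pknvvu"  [g.lim ++ S₁.ok]
37. n0.val = 25  [S₁.val + 26]
38. n0.ok = "kv"  ["kv"]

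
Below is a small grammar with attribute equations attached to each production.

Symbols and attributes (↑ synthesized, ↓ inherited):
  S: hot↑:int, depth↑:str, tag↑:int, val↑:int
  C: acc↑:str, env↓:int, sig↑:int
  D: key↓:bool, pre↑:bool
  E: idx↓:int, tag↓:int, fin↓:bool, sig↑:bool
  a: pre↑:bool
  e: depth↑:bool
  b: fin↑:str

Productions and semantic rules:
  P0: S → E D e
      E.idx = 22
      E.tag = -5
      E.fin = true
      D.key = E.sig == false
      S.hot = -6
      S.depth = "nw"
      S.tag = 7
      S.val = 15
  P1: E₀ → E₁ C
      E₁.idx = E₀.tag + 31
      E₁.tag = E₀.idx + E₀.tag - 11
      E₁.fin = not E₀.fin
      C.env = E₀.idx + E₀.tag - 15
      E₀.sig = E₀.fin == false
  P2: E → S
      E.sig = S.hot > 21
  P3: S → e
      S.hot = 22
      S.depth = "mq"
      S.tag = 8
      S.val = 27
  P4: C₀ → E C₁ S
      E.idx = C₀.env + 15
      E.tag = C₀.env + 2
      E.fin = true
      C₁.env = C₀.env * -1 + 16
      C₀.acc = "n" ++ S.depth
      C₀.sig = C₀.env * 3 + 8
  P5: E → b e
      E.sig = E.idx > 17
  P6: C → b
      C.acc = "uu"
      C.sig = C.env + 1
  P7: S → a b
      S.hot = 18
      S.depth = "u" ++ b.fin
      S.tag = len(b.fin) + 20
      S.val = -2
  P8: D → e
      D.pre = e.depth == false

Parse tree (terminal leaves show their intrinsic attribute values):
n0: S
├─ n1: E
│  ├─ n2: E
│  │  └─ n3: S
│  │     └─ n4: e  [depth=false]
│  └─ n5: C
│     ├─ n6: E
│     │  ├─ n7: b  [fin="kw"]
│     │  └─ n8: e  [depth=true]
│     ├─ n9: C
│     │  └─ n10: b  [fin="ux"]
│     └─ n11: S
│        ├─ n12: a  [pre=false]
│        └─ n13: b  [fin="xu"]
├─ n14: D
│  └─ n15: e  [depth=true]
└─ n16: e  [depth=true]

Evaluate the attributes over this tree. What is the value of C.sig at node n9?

1. n1.idx = 22  [22]
2. n1.tag = -5  [-5]
3. n1.fin = true  [true]
4. n2.idx = 26  [E₀.tag + 31]
5. n2.tag = 6  [E₀.idx + E₀.tag - 11]
6. n2.fin = false  [not E₀.fin]
7. n4.depth = false  [terminal]
8. n3.hot = 22  [22]
9. n3.depth = "mq"  ["mq"]
10. n3.tag = 8  [8]
11. n3.val = 27  [27]
12. n2.sig = true  [S.hot > 21]
13. n5.env = 2  [E₀.idx + E₀.tag - 15]
14. n6.idx = 17  [C₀.env + 15]
15. n6.tag = 4  [C₀.env + 2]
16. n6.fin = true  [true]
17. n7.fin = "kw"  [terminal]
18. n8.depth = true  [terminal]
19. n6.sig = false  [E.idx > 17]
20. n9.env = 14  [C₀.env * -1 + 16]
21. n10.fin = "ux"  [terminal]
22. n9.acc = "uu"  ["uu"]
23. n9.sig = 15  [C.env + 1]
24. n12.pre = false  [terminal]
25. n13.fin = "xu"  [terminal]
26. n11.hot = 18  [18]
27. n11.depth = "uxu"  ["u" ++ b.fin]
28. n11.tag = 22  [len(b.fin) + 20]
29. n11.val = -2  [-2]
30. n5.acc = "nuxu"  ["n" ++ S.depth]
31. n5.sig = 14  [C₀.env * 3 + 8]
32. n1.sig = false  [E₀.fin == false]
33. n14.key = true  [E.sig == false]
34. n15.depth = true  [terminal]
35. n14.pre = false  [e.depth == false]
36. n16.depth = true  [terminal]
37. n0.hot = -6  [-6]
38. n0.depth = "nw"  ["nw"]
39. n0.tag = 7  [7]
40. n0.val = 15  [15]

15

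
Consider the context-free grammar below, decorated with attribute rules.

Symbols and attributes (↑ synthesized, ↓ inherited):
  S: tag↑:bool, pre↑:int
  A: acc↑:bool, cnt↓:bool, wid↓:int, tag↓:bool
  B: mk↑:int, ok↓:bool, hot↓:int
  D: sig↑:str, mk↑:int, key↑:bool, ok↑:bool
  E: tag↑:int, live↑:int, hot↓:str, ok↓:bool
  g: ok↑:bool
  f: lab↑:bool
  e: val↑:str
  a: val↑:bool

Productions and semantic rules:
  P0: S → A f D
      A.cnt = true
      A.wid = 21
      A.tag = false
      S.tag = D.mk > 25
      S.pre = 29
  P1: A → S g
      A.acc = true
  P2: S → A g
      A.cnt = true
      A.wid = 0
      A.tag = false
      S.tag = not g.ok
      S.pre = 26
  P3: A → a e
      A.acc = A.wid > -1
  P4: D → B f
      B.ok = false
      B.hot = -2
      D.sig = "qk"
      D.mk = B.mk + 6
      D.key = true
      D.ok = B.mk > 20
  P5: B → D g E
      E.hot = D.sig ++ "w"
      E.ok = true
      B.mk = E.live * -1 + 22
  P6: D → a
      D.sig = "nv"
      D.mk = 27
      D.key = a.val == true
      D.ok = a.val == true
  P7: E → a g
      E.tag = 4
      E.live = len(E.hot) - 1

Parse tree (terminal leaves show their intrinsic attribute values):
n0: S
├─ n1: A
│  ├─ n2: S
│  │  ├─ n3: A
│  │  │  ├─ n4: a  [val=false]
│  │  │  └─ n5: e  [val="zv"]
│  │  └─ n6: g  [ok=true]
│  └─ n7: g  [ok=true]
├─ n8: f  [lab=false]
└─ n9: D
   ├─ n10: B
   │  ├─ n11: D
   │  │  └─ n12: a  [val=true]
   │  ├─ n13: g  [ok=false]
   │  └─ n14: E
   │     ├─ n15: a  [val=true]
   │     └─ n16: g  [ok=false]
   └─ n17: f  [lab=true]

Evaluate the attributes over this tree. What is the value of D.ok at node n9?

false

1. n1.cnt = true  [true]
2. n1.wid = 21  [21]
3. n1.tag = false  [false]
4. n3.cnt = true  [true]
5. n3.wid = 0  [0]
6. n3.tag = false  [false]
7. n4.val = false  [terminal]
8. n5.val = "zv"  [terminal]
9. n3.acc = true  [A.wid > -1]
10. n6.ok = true  [terminal]
11. n2.tag = false  [not g.ok]
12. n2.pre = 26  [26]
13. n7.ok = true  [terminal]
14. n1.acc = true  [true]
15. n8.lab = false  [terminal]
16. n10.ok = false  [false]
17. n10.hot = -2  [-2]
18. n12.val = true  [terminal]
19. n11.sig = "nv"  ["nv"]
20. n11.mk = 27  [27]
21. n11.key = true  [a.val == true]
22. n11.ok = true  [a.val == true]
23. n13.ok = false  [terminal]
24. n14.hot = "nvw"  [D.sig ++ "w"]
25. n14.ok = true  [true]
26. n15.val = true  [terminal]
27. n16.ok = false  [terminal]
28. n14.tag = 4  [4]
29. n14.live = 2  [len(E.hot) - 1]
30. n10.mk = 20  [E.live * -1 + 22]
31. n17.lab = true  [terminal]
32. n9.sig = "qk"  ["qk"]
33. n9.mk = 26  [B.mk + 6]
34. n9.key = true  [true]
35. n9.ok = false  [B.mk > 20]
36. n0.tag = true  [D.mk > 25]
37. n0.pre = 29  [29]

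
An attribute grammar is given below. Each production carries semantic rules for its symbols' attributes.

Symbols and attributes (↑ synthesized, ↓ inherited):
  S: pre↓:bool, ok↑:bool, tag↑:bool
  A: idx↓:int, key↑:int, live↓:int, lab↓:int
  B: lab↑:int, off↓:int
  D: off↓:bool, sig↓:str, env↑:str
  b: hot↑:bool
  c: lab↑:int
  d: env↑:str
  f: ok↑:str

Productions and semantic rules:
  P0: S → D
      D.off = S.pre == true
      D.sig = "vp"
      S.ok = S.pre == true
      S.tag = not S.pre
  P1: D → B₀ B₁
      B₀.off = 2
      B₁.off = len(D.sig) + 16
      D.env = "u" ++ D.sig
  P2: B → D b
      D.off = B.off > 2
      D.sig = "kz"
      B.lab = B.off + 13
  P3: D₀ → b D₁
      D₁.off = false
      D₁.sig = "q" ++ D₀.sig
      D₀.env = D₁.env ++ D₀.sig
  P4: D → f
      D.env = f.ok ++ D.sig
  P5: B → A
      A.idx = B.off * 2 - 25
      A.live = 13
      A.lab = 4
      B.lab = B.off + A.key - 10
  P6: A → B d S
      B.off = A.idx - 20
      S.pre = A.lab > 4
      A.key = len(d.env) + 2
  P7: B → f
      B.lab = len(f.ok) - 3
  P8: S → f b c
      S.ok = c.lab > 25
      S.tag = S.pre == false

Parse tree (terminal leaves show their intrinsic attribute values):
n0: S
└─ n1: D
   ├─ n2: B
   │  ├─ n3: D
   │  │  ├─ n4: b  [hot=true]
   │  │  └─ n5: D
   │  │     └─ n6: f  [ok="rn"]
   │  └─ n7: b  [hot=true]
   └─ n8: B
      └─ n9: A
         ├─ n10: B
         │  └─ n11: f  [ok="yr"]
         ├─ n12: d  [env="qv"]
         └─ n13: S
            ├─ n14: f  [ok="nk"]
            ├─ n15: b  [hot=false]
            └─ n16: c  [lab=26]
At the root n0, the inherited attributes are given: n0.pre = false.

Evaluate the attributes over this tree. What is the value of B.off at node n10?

-9

1. n0.pre = false  [given at root]
2. n1.off = false  [S.pre == true]
3. n1.sig = "vp"  ["vp"]
4. n2.off = 2  [2]
5. n3.off = false  [B.off > 2]
6. n3.sig = "kz"  ["kz"]
7. n4.hot = true  [terminal]
8. n5.off = false  [false]
9. n5.sig = "qkz"  ["q" ++ D₀.sig]
10. n6.ok = "rn"  [terminal]
11. n5.env = "rnqkz"  [f.ok ++ D.sig]
12. n3.env = "rnqkzkz"  [D₁.env ++ D₀.sig]
13. n7.hot = true  [terminal]
14. n2.lab = 15  [B.off + 13]
15. n8.off = 18  [len(D.sig) + 16]
16. n9.idx = 11  [B.off * 2 - 25]
17. n9.live = 13  [13]
18. n9.lab = 4  [4]
19. n10.off = -9  [A.idx - 20]
20. n11.ok = "yr"  [terminal]
21. n10.lab = -1  [len(f.ok) - 3]
22. n12.env = "qv"  [terminal]
23. n13.pre = false  [A.lab > 4]
24. n14.ok = "nk"  [terminal]
25. n15.hot = false  [terminal]
26. n16.lab = 26  [terminal]
27. n13.ok = true  [c.lab > 25]
28. n13.tag = true  [S.pre == false]
29. n9.key = 4  [len(d.env) + 2]
30. n8.lab = 12  [B.off + A.key - 10]
31. n1.env = "uvp"  ["u" ++ D.sig]
32. n0.ok = false  [S.pre == true]
33. n0.tag = true  [not S.pre]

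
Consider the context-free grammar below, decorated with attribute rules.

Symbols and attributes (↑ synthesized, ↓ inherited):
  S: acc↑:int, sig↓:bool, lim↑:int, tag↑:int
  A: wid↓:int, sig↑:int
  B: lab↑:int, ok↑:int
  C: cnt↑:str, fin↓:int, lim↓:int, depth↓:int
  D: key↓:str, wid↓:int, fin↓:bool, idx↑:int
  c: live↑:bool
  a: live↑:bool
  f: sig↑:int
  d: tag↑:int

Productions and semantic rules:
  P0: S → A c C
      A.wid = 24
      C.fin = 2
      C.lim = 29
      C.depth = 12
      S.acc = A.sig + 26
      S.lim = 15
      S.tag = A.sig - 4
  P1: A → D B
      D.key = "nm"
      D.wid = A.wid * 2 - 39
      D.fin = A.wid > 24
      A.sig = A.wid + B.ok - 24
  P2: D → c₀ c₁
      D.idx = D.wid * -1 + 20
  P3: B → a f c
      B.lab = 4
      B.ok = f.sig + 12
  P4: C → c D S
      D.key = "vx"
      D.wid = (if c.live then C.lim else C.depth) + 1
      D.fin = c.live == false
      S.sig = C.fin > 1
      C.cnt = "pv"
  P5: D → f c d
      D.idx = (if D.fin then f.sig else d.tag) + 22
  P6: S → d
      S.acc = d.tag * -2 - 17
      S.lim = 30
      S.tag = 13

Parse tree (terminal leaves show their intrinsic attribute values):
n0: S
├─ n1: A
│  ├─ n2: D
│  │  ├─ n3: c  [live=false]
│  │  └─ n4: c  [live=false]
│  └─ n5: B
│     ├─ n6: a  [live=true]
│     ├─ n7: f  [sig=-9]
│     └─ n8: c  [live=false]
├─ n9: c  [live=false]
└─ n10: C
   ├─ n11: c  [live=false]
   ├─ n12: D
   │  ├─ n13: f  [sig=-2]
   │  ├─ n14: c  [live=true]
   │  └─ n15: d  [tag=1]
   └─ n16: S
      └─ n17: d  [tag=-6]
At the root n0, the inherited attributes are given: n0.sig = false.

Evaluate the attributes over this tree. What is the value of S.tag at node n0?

1. n0.sig = false  [given at root]
2. n1.wid = 24  [24]
3. n2.key = "nm"  ["nm"]
4. n2.wid = 9  [A.wid * 2 - 39]
5. n2.fin = false  [A.wid > 24]
6. n3.live = false  [terminal]
7. n4.live = false  [terminal]
8. n2.idx = 11  [D.wid * -1 + 20]
9. n6.live = true  [terminal]
10. n7.sig = -9  [terminal]
11. n8.live = false  [terminal]
12. n5.lab = 4  [4]
13. n5.ok = 3  [f.sig + 12]
14. n1.sig = 3  [A.wid + B.ok - 24]
15. n9.live = false  [terminal]
16. n10.fin = 2  [2]
17. n10.lim = 29  [29]
18. n10.depth = 12  [12]
19. n11.live = false  [terminal]
20. n12.key = "vx"  ["vx"]
21. n12.wid = 13  [(if c.live then C.lim else C.depth) + 1]
22. n12.fin = true  [c.live == false]
23. n13.sig = -2  [terminal]
24. n14.live = true  [terminal]
25. n15.tag = 1  [terminal]
26. n12.idx = 20  [(if D.fin then f.sig else d.tag) + 22]
27. n16.sig = true  [C.fin > 1]
28. n17.tag = -6  [terminal]
29. n16.acc = -5  [d.tag * -2 - 17]
30. n16.lim = 30  [30]
31. n16.tag = 13  [13]
32. n10.cnt = "pv"  ["pv"]
33. n0.acc = 29  [A.sig + 26]
34. n0.lim = 15  [15]
35. n0.tag = -1  [A.sig - 4]

-1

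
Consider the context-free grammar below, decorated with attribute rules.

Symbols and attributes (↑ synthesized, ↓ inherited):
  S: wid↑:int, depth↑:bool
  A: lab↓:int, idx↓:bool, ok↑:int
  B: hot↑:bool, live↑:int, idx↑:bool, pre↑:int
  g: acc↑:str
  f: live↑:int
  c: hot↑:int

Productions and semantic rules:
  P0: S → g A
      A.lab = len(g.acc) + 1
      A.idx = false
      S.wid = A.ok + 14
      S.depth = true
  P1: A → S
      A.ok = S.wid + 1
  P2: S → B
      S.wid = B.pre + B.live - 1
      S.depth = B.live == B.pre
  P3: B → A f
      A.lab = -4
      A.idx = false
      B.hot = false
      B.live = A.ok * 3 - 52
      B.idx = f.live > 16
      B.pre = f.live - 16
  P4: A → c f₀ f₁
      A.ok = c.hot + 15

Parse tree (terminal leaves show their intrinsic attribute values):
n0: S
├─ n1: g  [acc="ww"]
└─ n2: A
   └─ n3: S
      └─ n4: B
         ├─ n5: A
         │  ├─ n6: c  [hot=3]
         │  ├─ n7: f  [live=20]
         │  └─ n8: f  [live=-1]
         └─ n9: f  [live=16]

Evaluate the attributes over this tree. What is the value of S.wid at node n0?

1. n1.acc = "ww"  [terminal]
2. n2.lab = 3  [len(g.acc) + 1]
3. n2.idx = false  [false]
4. n5.lab = -4  [-4]
5. n5.idx = false  [false]
6. n6.hot = 3  [terminal]
7. n7.live = 20  [terminal]
8. n8.live = -1  [terminal]
9. n5.ok = 18  [c.hot + 15]
10. n9.live = 16  [terminal]
11. n4.hot = false  [false]
12. n4.live = 2  [A.ok * 3 - 52]
13. n4.idx = false  [f.live > 16]
14. n4.pre = 0  [f.live - 16]
15. n3.wid = 1  [B.pre + B.live - 1]
16. n3.depth = false  [B.live == B.pre]
17. n2.ok = 2  [S.wid + 1]
18. n0.wid = 16  [A.ok + 14]
19. n0.depth = true  [true]

16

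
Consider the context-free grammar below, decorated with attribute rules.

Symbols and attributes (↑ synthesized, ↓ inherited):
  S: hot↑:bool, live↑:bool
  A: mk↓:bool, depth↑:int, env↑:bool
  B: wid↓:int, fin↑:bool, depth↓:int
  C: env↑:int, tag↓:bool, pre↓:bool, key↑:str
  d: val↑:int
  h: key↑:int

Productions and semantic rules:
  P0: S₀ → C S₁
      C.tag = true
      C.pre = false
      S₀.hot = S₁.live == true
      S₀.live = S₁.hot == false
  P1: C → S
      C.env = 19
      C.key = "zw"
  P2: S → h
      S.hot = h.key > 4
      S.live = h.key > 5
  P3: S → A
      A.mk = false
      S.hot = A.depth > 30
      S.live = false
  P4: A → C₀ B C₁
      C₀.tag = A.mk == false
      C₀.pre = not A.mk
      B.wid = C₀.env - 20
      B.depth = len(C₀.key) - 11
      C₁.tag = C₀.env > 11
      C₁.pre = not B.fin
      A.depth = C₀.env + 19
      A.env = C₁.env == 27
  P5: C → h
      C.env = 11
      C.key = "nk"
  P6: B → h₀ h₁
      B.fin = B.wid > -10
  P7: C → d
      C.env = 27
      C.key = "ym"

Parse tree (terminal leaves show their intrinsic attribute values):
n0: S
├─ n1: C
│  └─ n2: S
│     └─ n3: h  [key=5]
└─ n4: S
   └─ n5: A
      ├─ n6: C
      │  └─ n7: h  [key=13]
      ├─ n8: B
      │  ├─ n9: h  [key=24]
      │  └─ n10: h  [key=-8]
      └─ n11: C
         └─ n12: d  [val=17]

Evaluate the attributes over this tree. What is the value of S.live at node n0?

1. n1.tag = true  [true]
2. n1.pre = false  [false]
3. n3.key = 5  [terminal]
4. n2.hot = true  [h.key > 4]
5. n2.live = false  [h.key > 5]
6. n1.env = 19  [19]
7. n1.key = "zw"  ["zw"]
8. n5.mk = false  [false]
9. n6.tag = true  [A.mk == false]
10. n6.pre = true  [not A.mk]
11. n7.key = 13  [terminal]
12. n6.env = 11  [11]
13. n6.key = "nk"  ["nk"]
14. n8.wid = -9  [C₀.env - 20]
15. n8.depth = -9  [len(C₀.key) - 11]
16. n9.key = 24  [terminal]
17. n10.key = -8  [terminal]
18. n8.fin = true  [B.wid > -10]
19. n11.tag = false  [C₀.env > 11]
20. n11.pre = false  [not B.fin]
21. n12.val = 17  [terminal]
22. n11.env = 27  [27]
23. n11.key = "ym"  ["ym"]
24. n5.depth = 30  [C₀.env + 19]
25. n5.env = true  [C₁.env == 27]
26. n4.hot = false  [A.depth > 30]
27. n4.live = false  [false]
28. n0.hot = false  [S₁.live == true]
29. n0.live = true  [S₁.hot == false]

true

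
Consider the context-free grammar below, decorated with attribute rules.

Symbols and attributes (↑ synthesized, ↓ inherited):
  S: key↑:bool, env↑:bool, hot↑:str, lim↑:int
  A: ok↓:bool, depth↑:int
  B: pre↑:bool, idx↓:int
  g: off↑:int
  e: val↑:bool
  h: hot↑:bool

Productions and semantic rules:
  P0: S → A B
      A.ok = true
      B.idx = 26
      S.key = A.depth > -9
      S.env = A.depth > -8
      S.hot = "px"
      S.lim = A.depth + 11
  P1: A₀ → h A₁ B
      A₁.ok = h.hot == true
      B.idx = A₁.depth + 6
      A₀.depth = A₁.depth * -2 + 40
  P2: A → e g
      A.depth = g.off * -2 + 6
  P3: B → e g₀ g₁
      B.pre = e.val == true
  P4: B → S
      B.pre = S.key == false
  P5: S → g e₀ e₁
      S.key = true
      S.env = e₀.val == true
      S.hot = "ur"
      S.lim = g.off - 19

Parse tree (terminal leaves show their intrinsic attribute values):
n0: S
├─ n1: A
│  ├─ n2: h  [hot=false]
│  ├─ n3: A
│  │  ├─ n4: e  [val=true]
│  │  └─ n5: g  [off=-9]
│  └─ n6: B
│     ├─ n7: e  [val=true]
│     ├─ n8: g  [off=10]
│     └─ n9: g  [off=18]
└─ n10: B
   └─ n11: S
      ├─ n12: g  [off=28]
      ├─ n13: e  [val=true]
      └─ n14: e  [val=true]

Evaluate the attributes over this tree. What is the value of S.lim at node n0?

1. n1.ok = true  [true]
2. n2.hot = false  [terminal]
3. n3.ok = false  [h.hot == true]
4. n4.val = true  [terminal]
5. n5.off = -9  [terminal]
6. n3.depth = 24  [g.off * -2 + 6]
7. n6.idx = 30  [A₁.depth + 6]
8. n7.val = true  [terminal]
9. n8.off = 10  [terminal]
10. n9.off = 18  [terminal]
11. n6.pre = true  [e.val == true]
12. n1.depth = -8  [A₁.depth * -2 + 40]
13. n10.idx = 26  [26]
14. n12.off = 28  [terminal]
15. n13.val = true  [terminal]
16. n14.val = true  [terminal]
17. n11.key = true  [true]
18. n11.env = true  [e₀.val == true]
19. n11.hot = "ur"  ["ur"]
20. n11.lim = 9  [g.off - 19]
21. n10.pre = false  [S.key == false]
22. n0.key = true  [A.depth > -9]
23. n0.env = false  [A.depth > -8]
24. n0.hot = "px"  ["px"]
25. n0.lim = 3  [A.depth + 11]

3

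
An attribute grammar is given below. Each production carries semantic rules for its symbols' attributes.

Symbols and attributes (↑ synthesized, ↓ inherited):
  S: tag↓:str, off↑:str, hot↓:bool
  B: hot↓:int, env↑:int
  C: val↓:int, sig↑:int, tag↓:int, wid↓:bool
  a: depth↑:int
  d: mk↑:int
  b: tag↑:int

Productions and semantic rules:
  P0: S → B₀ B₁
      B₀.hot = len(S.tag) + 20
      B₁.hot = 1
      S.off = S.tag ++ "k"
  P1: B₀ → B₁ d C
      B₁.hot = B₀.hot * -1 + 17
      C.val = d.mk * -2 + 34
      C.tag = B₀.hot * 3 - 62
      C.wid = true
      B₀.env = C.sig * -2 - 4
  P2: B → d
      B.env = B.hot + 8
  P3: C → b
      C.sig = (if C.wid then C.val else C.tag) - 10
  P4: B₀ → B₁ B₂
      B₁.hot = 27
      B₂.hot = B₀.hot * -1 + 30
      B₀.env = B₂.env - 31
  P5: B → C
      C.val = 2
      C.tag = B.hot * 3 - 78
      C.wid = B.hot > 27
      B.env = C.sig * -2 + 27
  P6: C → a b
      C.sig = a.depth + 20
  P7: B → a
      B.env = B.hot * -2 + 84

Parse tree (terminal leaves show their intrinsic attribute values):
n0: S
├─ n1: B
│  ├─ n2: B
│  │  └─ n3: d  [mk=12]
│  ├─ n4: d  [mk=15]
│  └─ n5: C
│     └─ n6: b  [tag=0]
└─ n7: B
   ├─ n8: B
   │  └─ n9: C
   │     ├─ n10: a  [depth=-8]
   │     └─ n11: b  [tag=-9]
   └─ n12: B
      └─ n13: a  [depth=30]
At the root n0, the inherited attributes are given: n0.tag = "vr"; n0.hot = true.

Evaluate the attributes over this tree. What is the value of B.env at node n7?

1. n0.tag = "vr"  [given at root]
2. n0.hot = true  [given at root]
3. n1.hot = 22  [len(S.tag) + 20]
4. n2.hot = -5  [B₀.hot * -1 + 17]
5. n3.mk = 12  [terminal]
6. n2.env = 3  [B.hot + 8]
7. n4.mk = 15  [terminal]
8. n5.val = 4  [d.mk * -2 + 34]
9. n5.tag = 4  [B₀.hot * 3 - 62]
10. n5.wid = true  [true]
11. n6.tag = 0  [terminal]
12. n5.sig = -6  [(if C.wid then C.val else C.tag) - 10]
13. n1.env = 8  [C.sig * -2 - 4]
14. n7.hot = 1  [1]
15. n8.hot = 27  [27]
16. n9.val = 2  [2]
17. n9.tag = 3  [B.hot * 3 - 78]
18. n9.wid = false  [B.hot > 27]
19. n10.depth = -8  [terminal]
20. n11.tag = -9  [terminal]
21. n9.sig = 12  [a.depth + 20]
22. n8.env = 3  [C.sig * -2 + 27]
23. n12.hot = 29  [B₀.hot * -1 + 30]
24. n13.depth = 30  [terminal]
25. n12.env = 26  [B.hot * -2 + 84]
26. n7.env = -5  [B₂.env - 31]
27. n0.off = "vrk"  [S.tag ++ "k"]

-5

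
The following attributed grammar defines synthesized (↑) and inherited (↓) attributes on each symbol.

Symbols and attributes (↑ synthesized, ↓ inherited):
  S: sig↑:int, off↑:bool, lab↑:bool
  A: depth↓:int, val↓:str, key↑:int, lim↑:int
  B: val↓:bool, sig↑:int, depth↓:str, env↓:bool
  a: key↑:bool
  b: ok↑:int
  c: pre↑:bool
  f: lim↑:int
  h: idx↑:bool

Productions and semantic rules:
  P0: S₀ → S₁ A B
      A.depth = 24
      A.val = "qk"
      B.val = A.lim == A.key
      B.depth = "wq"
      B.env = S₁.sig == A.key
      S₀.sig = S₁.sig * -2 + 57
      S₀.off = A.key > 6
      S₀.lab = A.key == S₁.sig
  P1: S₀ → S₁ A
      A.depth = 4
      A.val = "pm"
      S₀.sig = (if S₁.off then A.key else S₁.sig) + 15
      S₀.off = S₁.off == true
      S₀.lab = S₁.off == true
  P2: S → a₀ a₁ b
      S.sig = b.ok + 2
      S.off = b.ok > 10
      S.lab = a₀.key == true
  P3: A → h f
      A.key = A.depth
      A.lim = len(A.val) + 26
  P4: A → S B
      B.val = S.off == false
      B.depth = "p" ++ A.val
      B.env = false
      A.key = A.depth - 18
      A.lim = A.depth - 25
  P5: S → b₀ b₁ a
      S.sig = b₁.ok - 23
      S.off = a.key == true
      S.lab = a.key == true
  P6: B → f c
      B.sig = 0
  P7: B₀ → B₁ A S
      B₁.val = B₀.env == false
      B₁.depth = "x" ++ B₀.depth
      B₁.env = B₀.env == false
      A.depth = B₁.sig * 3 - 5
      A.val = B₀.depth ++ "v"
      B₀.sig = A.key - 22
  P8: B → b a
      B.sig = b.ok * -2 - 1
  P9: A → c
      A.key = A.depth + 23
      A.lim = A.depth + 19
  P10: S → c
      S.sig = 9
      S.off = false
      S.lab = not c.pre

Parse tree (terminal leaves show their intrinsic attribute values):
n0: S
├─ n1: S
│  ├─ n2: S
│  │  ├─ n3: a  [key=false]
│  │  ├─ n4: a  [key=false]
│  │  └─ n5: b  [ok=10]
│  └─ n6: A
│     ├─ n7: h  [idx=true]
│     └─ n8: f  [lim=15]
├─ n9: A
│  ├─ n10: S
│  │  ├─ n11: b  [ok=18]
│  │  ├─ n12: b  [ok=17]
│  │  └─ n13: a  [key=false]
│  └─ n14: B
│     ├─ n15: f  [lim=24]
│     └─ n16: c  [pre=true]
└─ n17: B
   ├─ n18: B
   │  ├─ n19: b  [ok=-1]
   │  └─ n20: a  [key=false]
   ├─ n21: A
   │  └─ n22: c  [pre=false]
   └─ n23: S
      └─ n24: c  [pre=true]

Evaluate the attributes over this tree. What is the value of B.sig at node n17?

1. n3.key = false  [terminal]
2. n4.key = false  [terminal]
3. n5.ok = 10  [terminal]
4. n2.sig = 12  [b.ok + 2]
5. n2.off = false  [b.ok > 10]
6. n2.lab = false  [a₀.key == true]
7. n6.depth = 4  [4]
8. n6.val = "pm"  ["pm"]
9. n7.idx = true  [terminal]
10. n8.lim = 15  [terminal]
11. n6.key = 4  [A.depth]
12. n6.lim = 28  [len(A.val) + 26]
13. n1.sig = 27  [(if S₁.off then A.key else S₁.sig) + 15]
14. n1.off = false  [S₁.off == true]
15. n1.lab = false  [S₁.off == true]
16. n9.depth = 24  [24]
17. n9.val = "qk"  ["qk"]
18. n11.ok = 18  [terminal]
19. n12.ok = 17  [terminal]
20. n13.key = false  [terminal]
21. n10.sig = -6  [b₁.ok - 23]
22. n10.off = false  [a.key == true]
23. n10.lab = false  [a.key == true]
24. n14.val = true  [S.off == false]
25. n14.depth = "pqk"  ["p" ++ A.val]
26. n14.env = false  [false]
27. n15.lim = 24  [terminal]
28. n16.pre = true  [terminal]
29. n14.sig = 0  [0]
30. n9.key = 6  [A.depth - 18]
31. n9.lim = -1  [A.depth - 25]
32. n17.val = false  [A.lim == A.key]
33. n17.depth = "wq"  ["wq"]
34. n17.env = false  [S₁.sig == A.key]
35. n18.val = true  [B₀.env == false]
36. n18.depth = "xwq"  ["x" ++ B₀.depth]
37. n18.env = true  [B₀.env == false]
38. n19.ok = -1  [terminal]
39. n20.key = false  [terminal]
40. n18.sig = 1  [b.ok * -2 - 1]
41. n21.depth = -2  [B₁.sig * 3 - 5]
42. n21.val = "wqv"  [B₀.depth ++ "v"]
43. n22.pre = false  [terminal]
44. n21.key = 21  [A.depth + 23]
45. n21.lim = 17  [A.depth + 19]
46. n24.pre = true  [terminal]
47. n23.sig = 9  [9]
48. n23.off = false  [false]
49. n23.lab = false  [not c.pre]
50. n17.sig = -1  [A.key - 22]
51. n0.sig = 3  [S₁.sig * -2 + 57]
52. n0.off = false  [A.key > 6]
53. n0.lab = false  [A.key == S₁.sig]

-1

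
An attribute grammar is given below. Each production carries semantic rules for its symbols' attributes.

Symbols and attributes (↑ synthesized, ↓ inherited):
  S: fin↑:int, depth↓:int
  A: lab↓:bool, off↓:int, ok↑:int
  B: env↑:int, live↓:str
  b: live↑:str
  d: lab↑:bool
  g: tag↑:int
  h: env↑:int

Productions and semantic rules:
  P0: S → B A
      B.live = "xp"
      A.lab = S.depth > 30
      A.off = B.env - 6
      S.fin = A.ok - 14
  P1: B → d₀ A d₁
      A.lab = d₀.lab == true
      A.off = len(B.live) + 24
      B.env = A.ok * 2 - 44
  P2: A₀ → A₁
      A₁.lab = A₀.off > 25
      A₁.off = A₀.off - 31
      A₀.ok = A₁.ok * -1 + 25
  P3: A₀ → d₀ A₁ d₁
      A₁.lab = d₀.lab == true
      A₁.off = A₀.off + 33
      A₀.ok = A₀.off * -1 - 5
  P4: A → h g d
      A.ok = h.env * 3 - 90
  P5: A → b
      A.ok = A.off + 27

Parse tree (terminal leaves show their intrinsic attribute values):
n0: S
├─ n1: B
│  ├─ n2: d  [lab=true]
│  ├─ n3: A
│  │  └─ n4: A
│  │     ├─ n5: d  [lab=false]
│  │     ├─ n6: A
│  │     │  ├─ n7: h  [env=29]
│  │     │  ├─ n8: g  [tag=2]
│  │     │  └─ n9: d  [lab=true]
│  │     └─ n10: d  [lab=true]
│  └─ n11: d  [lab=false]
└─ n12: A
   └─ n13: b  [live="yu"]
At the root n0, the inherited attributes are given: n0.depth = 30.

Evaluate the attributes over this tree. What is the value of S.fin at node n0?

1. n0.depth = 30  [given at root]
2. n1.live = "xp"  ["xp"]
3. n2.lab = true  [terminal]
4. n3.lab = true  [d₀.lab == true]
5. n3.off = 26  [len(B.live) + 24]
6. n4.lab = true  [A₀.off > 25]
7. n4.off = -5  [A₀.off - 31]
8. n5.lab = false  [terminal]
9. n6.lab = false  [d₀.lab == true]
10. n6.off = 28  [A₀.off + 33]
11. n7.env = 29  [terminal]
12. n8.tag = 2  [terminal]
13. n9.lab = true  [terminal]
14. n6.ok = -3  [h.env * 3 - 90]
15. n10.lab = true  [terminal]
16. n4.ok = 0  [A₀.off * -1 - 5]
17. n3.ok = 25  [A₁.ok * -1 + 25]
18. n11.lab = false  [terminal]
19. n1.env = 6  [A.ok * 2 - 44]
20. n12.lab = false  [S.depth > 30]
21. n12.off = 0  [B.env - 6]
22. n13.live = "yu"  [terminal]
23. n12.ok = 27  [A.off + 27]
24. n0.fin = 13  [A.ok - 14]

13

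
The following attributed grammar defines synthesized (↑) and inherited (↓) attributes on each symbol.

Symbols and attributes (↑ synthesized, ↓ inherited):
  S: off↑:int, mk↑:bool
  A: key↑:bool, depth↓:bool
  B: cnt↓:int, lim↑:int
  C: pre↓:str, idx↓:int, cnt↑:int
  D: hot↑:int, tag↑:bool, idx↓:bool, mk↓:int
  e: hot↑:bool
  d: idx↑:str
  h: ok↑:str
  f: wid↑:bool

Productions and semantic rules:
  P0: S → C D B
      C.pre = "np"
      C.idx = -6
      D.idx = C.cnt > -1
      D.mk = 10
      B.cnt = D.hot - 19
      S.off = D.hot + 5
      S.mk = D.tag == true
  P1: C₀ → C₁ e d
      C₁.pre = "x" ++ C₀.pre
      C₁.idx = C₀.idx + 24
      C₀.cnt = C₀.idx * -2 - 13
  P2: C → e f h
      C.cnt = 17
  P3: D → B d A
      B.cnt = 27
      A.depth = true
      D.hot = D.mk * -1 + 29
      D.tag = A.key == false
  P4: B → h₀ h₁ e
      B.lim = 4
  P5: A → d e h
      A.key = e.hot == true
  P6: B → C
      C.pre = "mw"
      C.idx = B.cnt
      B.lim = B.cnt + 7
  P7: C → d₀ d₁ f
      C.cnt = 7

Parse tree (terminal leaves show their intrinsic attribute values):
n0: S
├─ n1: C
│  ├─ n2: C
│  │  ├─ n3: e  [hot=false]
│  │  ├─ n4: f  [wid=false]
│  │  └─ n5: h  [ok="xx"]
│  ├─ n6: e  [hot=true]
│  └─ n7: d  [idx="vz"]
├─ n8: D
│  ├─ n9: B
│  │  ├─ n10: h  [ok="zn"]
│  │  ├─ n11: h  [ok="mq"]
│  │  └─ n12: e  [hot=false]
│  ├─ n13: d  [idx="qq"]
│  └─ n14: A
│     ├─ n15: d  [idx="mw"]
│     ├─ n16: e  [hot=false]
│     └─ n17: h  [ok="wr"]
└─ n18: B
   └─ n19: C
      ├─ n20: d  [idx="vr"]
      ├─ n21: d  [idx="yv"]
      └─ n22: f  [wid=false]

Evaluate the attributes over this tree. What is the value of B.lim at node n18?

1. n1.pre = "np"  ["np"]
2. n1.idx = -6  [-6]
3. n2.pre = "xnp"  ["x" ++ C₀.pre]
4. n2.idx = 18  [C₀.idx + 24]
5. n3.hot = false  [terminal]
6. n4.wid = false  [terminal]
7. n5.ok = "xx"  [terminal]
8. n2.cnt = 17  [17]
9. n6.hot = true  [terminal]
10. n7.idx = "vz"  [terminal]
11. n1.cnt = -1  [C₀.idx * -2 - 13]
12. n8.idx = false  [C.cnt > -1]
13. n8.mk = 10  [10]
14. n9.cnt = 27  [27]
15. n10.ok = "zn"  [terminal]
16. n11.ok = "mq"  [terminal]
17. n12.hot = false  [terminal]
18. n9.lim = 4  [4]
19. n13.idx = "qq"  [terminal]
20. n14.depth = true  [true]
21. n15.idx = "mw"  [terminal]
22. n16.hot = false  [terminal]
23. n17.ok = "wr"  [terminal]
24. n14.key = false  [e.hot == true]
25. n8.hot = 19  [D.mk * -1 + 29]
26. n8.tag = true  [A.key == false]
27. n18.cnt = 0  [D.hot - 19]
28. n19.pre = "mw"  ["mw"]
29. n19.idx = 0  [B.cnt]
30. n20.idx = "vr"  [terminal]
31. n21.idx = "yv"  [terminal]
32. n22.wid = false  [terminal]
33. n19.cnt = 7  [7]
34. n18.lim = 7  [B.cnt + 7]
35. n0.off = 24  [D.hot + 5]
36. n0.mk = true  [D.tag == true]

7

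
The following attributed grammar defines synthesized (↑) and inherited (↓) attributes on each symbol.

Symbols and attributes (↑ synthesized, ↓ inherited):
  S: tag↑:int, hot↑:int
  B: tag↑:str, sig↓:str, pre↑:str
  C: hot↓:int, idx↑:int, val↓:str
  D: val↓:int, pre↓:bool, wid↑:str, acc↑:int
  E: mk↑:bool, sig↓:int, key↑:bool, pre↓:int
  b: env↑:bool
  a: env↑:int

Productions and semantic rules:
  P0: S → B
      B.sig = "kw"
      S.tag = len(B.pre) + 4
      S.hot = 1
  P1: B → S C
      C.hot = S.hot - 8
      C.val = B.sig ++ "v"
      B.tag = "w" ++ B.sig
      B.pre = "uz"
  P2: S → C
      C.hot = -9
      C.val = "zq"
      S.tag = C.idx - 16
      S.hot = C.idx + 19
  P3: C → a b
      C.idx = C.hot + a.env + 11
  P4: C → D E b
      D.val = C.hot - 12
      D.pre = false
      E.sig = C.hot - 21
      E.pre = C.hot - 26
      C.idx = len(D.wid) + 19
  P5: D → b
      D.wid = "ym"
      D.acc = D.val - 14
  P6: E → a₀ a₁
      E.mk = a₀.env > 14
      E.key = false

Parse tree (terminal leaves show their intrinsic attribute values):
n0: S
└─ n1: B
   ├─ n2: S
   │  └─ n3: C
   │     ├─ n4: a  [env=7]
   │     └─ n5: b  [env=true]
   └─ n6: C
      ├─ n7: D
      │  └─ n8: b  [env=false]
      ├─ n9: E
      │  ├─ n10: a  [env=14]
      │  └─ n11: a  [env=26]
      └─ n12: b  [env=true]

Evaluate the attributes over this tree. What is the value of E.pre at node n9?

1. n1.sig = "kw"  ["kw"]
2. n3.hot = -9  [-9]
3. n3.val = "zq"  ["zq"]
4. n4.env = 7  [terminal]
5. n5.env = true  [terminal]
6. n3.idx = 9  [C.hot + a.env + 11]
7. n2.tag = -7  [C.idx - 16]
8. n2.hot = 28  [C.idx + 19]
9. n6.hot = 20  [S.hot - 8]
10. n6.val = "kwv"  [B.sig ++ "v"]
11. n7.val = 8  [C.hot - 12]
12. n7.pre = false  [false]
13. n8.env = false  [terminal]
14. n7.wid = "ym"  ["ym"]
15. n7.acc = -6  [D.val - 14]
16. n9.sig = -1  [C.hot - 21]
17. n9.pre = -6  [C.hot - 26]
18. n10.env = 14  [terminal]
19. n11.env = 26  [terminal]
20. n9.mk = false  [a₀.env > 14]
21. n9.key = false  [false]
22. n12.env = true  [terminal]
23. n6.idx = 21  [len(D.wid) + 19]
24. n1.tag = "wkw"  ["w" ++ B.sig]
25. n1.pre = "uz"  ["uz"]
26. n0.tag = 6  [len(B.pre) + 4]
27. n0.hot = 1  [1]

-6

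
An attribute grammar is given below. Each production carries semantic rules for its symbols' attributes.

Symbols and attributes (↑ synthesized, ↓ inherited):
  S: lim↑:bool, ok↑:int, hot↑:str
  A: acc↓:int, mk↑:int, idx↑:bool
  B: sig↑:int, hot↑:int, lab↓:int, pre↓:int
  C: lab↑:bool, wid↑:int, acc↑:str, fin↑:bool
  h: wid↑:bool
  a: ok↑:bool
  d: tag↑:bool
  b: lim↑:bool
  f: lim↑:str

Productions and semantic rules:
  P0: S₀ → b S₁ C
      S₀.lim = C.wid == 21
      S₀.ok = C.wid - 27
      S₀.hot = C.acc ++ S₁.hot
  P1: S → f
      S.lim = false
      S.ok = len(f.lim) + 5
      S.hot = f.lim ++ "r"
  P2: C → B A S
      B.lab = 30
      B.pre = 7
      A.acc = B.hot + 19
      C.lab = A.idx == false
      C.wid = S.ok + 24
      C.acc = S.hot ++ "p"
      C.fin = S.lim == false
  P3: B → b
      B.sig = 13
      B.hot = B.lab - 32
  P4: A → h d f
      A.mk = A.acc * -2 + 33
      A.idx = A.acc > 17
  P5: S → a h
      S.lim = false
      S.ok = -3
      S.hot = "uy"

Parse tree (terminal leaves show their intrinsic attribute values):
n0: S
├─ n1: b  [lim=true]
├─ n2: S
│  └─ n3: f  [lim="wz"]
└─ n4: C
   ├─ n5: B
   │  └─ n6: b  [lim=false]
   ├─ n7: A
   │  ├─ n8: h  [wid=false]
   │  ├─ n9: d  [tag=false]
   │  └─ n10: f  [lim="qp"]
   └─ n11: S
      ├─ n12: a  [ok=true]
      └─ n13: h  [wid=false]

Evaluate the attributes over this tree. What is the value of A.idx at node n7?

1. n1.lim = true  [terminal]
2. n3.lim = "wz"  [terminal]
3. n2.lim = false  [false]
4. n2.ok = 7  [len(f.lim) + 5]
5. n2.hot = "wzr"  [f.lim ++ "r"]
6. n5.lab = 30  [30]
7. n5.pre = 7  [7]
8. n6.lim = false  [terminal]
9. n5.sig = 13  [13]
10. n5.hot = -2  [B.lab - 32]
11. n7.acc = 17  [B.hot + 19]
12. n8.wid = false  [terminal]
13. n9.tag = false  [terminal]
14. n10.lim = "qp"  [terminal]
15. n7.mk = -1  [A.acc * -2 + 33]
16. n7.idx = false  [A.acc > 17]
17. n12.ok = true  [terminal]
18. n13.wid = false  [terminal]
19. n11.lim = false  [false]
20. n11.ok = -3  [-3]
21. n11.hot = "uy"  ["uy"]
22. n4.lab = true  [A.idx == false]
23. n4.wid = 21  [S.ok + 24]
24. n4.acc = "uyp"  [S.hot ++ "p"]
25. n4.fin = true  [S.lim == false]
26. n0.lim = true  [C.wid == 21]
27. n0.ok = -6  [C.wid - 27]
28. n0.hot = "uypwzr"  [C.acc ++ S₁.hot]

false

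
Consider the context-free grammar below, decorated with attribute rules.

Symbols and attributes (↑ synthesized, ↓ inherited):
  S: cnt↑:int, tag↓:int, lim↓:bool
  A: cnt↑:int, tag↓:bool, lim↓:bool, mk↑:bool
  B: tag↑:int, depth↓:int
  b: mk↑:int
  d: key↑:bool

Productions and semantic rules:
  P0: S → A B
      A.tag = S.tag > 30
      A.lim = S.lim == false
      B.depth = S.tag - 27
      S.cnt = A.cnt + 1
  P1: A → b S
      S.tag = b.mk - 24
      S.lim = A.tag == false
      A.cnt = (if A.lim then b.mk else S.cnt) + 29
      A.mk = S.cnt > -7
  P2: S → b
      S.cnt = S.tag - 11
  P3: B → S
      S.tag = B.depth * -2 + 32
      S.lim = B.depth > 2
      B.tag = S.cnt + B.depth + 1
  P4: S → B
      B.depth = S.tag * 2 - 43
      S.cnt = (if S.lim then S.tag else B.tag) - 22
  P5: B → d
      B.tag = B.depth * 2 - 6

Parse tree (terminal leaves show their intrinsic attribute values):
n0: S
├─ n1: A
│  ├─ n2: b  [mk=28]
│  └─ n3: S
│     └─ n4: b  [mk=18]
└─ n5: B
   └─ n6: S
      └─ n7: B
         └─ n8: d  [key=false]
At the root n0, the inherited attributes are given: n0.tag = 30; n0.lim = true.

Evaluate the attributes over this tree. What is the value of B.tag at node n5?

8

1. n0.tag = 30  [given at root]
2. n0.lim = true  [given at root]
3. n1.tag = false  [S.tag > 30]
4. n1.lim = false  [S.lim == false]
5. n2.mk = 28  [terminal]
6. n3.tag = 4  [b.mk - 24]
7. n3.lim = true  [A.tag == false]
8. n4.mk = 18  [terminal]
9. n3.cnt = -7  [S.tag - 11]
10. n1.cnt = 22  [(if A.lim then b.mk else S.cnt) + 29]
11. n1.mk = false  [S.cnt > -7]
12. n5.depth = 3  [S.tag - 27]
13. n6.tag = 26  [B.depth * -2 + 32]
14. n6.lim = true  [B.depth > 2]
15. n7.depth = 9  [S.tag * 2 - 43]
16. n8.key = false  [terminal]
17. n7.tag = 12  [B.depth * 2 - 6]
18. n6.cnt = 4  [(if S.lim then S.tag else B.tag) - 22]
19. n5.tag = 8  [S.cnt + B.depth + 1]
20. n0.cnt = 23  [A.cnt + 1]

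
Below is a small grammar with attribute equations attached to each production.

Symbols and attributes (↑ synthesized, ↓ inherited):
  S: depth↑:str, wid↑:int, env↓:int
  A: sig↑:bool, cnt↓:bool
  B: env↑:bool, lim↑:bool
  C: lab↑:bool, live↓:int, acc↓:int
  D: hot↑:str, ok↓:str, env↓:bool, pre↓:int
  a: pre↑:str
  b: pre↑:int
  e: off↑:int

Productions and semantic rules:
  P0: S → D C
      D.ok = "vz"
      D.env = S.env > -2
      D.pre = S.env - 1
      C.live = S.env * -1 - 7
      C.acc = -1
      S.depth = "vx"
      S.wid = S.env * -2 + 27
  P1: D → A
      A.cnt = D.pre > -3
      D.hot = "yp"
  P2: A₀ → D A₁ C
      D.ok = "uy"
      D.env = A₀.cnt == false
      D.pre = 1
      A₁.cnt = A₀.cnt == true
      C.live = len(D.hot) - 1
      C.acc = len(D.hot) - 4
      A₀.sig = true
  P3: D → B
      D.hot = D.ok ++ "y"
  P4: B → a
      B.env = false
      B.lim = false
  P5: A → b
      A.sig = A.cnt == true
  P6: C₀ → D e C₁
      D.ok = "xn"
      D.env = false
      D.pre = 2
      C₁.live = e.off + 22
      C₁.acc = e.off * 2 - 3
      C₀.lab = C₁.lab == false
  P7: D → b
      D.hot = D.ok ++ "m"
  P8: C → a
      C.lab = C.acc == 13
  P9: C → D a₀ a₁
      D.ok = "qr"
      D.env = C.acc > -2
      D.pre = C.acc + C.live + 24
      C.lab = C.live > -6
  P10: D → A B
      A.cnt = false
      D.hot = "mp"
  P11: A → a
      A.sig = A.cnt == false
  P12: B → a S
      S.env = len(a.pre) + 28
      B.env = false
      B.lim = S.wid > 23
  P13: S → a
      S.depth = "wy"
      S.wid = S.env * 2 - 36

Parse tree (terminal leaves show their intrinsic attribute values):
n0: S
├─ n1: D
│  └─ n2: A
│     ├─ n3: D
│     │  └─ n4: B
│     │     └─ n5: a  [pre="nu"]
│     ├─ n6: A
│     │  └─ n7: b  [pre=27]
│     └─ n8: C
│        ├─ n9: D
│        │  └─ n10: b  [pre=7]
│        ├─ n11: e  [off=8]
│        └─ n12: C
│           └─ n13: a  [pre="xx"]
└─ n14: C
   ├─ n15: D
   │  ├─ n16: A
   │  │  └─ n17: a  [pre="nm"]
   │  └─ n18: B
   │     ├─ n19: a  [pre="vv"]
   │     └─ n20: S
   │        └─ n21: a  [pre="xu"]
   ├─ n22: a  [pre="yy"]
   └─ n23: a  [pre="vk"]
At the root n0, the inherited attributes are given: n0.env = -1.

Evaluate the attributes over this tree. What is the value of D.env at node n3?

1. n0.env = -1  [given at root]
2. n1.ok = "vz"  ["vz"]
3. n1.env = true  [S.env > -2]
4. n1.pre = -2  [S.env - 1]
5. n2.cnt = true  [D.pre > -3]
6. n3.ok = "uy"  ["uy"]
7. n3.env = false  [A₀.cnt == false]
8. n3.pre = 1  [1]
9. n5.pre = "nu"  [terminal]
10. n4.env = false  [false]
11. n4.lim = false  [false]
12. n3.hot = "uyy"  [D.ok ++ "y"]
13. n6.cnt = true  [A₀.cnt == true]
14. n7.pre = 27  [terminal]
15. n6.sig = true  [A.cnt == true]
16. n8.live = 2  [len(D.hot) - 1]
17. n8.acc = -1  [len(D.hot) - 4]
18. n9.ok = "xn"  ["xn"]
19. n9.env = false  [false]
20. n9.pre = 2  [2]
21. n10.pre = 7  [terminal]
22. n9.hot = "xnm"  [D.ok ++ "m"]
23. n11.off = 8  [terminal]
24. n12.live = 30  [e.off + 22]
25. n12.acc = 13  [e.off * 2 - 3]
26. n13.pre = "xx"  [terminal]
27. n12.lab = true  [C.acc == 13]
28. n8.lab = false  [C₁.lab == false]
29. n2.sig = true  [true]
30. n1.hot = "yp"  ["yp"]
31. n14.live = -6  [S.env * -1 - 7]
32. n14.acc = -1  [-1]
33. n15.ok = "qr"  ["qr"]
34. n15.env = true  [C.acc > -2]
35. n15.pre = 17  [C.acc + C.live + 24]
36. n16.cnt = false  [false]
37. n17.pre = "nm"  [terminal]
38. n16.sig = true  [A.cnt == false]
39. n19.pre = "vv"  [terminal]
40. n20.env = 30  [len(a.pre) + 28]
41. n21.pre = "xu"  [terminal]
42. n20.depth = "wy"  ["wy"]
43. n20.wid = 24  [S.env * 2 - 36]
44. n18.env = false  [false]
45. n18.lim = true  [S.wid > 23]
46. n15.hot = "mp"  ["mp"]
47. n22.pre = "yy"  [terminal]
48. n23.pre = "vk"  [terminal]
49. n14.lab = false  [C.live > -6]
50. n0.depth = "vx"  ["vx"]
51. n0.wid = 29  [S.env * -2 + 27]

false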